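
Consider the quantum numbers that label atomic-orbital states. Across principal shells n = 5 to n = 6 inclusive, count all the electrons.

Shell n has n² orbitals: 5²=25 + 6²=36 = 61 orbitals.
Two spin states per orbital: 2 × 61 = 122 electrons.

122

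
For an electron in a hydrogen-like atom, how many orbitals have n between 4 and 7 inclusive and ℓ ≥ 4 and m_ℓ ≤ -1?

For each n in the range, tally the orbitals obeying ℓ ≥ 4 and m_ℓ ≤ -1:
n=5 → 4; n=6 → 9; n=7 → 15.
Total orbitals: 4 + 9 + 15 = 28.

28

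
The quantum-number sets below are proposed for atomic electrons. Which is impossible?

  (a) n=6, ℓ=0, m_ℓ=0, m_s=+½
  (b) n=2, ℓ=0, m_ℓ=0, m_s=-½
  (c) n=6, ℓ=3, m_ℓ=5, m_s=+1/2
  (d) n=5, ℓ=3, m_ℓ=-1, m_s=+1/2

(c)

(c) has |m_ℓ| = 5 > ℓ = 3, violating −ℓ ≤ m_ℓ ≤ ℓ.
The remaining sets (a), (b), (d) satisfy all four rules.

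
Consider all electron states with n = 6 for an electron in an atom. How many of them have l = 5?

The n = 6 shell has l = 0 through 5; check each.
The (l, ml) pairs meeting l = 5 give: l=5 → 11.
Orbitals: 11. Each orbital carries two spin states, so 11 × 2 = 22 states.

22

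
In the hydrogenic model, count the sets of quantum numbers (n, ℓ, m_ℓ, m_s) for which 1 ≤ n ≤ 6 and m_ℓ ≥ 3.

20

Per-shell orbital counts meeting the constraint:
n=4 → 1; n=5 → 3; n=6 → 6.
Orbitals: 1 + 3 + 6 = 10. Including both spin states (m_s = ±1/2) gives 2 × 10 = 20 states.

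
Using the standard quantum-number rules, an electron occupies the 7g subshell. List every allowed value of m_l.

-4, -3, -2, -1, 0, 1, 2, 3, 4

The 7g subshell has l = 4, and m_l takes every integer from −l to +l. With l = 4 that gives the 9 values -4, -3, -2, -1, 0, 1, 2, 3, 4.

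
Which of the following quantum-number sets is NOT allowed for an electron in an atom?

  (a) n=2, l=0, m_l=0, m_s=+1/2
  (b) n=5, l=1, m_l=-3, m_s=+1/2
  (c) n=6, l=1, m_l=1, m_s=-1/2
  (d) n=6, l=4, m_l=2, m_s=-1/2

(b) has |m_l| = 3 > l = 1, violating −l ≤ m_l ≤ l.
The remaining sets (a), (c), (d) satisfy all four rules.

(b)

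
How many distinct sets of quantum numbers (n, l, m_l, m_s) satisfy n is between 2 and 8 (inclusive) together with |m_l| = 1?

Treat each shell separately and count matching orbitals:
n=2 → 2; n=3 → 4; n=4 → 6; n=5 → 8; n=6 → 10; n=7 → 12; n=8 → 14.
Orbitals: 2 + 4 + 6 + 8 + 10 + 12 + 14 = 56. Including both spin states (m_s = ±1/2) gives 2 × 56 = 112 states.

112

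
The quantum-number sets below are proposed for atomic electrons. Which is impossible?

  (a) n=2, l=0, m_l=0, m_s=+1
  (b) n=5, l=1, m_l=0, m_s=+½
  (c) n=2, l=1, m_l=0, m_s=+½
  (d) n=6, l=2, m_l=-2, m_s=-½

(a) has m_s = +1, but an electron's spin must be ±1/2.
The remaining sets (b), (c), (d) satisfy all four rules.

(a)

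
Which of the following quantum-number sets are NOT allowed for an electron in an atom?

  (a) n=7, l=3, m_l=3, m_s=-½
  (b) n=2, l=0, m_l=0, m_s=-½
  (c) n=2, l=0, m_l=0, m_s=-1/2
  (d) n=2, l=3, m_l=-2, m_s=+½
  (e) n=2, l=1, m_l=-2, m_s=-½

(d) and (e)

(d) has l = 3 ≥ n = 2, violating 0 ≤ l ≤ n−1.
(e) has |m_l| = 2 > l = 1, violating −l ≤ m_l ≤ l.
The remaining sets (a), (b), (c) satisfy all four rules.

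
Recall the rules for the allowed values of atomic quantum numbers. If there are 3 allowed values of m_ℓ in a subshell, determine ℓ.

ℓ = 1 (p)

m_ℓ ranges over 2ℓ+1 integers, so 2ℓ+1 = 3 ⇒ ℓ = 1.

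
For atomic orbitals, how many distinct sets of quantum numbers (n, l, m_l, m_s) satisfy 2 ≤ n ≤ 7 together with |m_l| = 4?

24

Go shell by shell, enumerating (l, m_l) with |m_l| = 4:
n=5 → 2; n=6 → 4; n=7 → 6.
Orbitals: 2 + 4 + 6 = 12. Including both spin states (m_s = ±1/2) gives 2 × 12 = 24 states.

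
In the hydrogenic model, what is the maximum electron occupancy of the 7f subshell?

A subshell with l = 3 has 2l+1 = 7 orbitals, each holding 2 electrons (spin ±1/2), so 7 × 2 = 14.

14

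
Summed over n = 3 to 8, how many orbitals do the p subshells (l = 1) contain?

A p subshell (l = 1) exists for every n ≥ 2, so shells n = 3, 4, 5, 6, 7, 8 each contribute one — 6 subshells.
Since each p subshell has 2·1+1 = 3 orbitals, the total is 6 × 3 = 18.

18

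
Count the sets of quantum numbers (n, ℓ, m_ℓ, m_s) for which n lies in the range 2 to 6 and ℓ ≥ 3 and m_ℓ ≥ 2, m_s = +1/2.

Go shell by shell, enumerating (ℓ, m_ℓ) with ℓ ≥ 3 and m_ℓ ≥ 2:
n=4 → 2; n=5 → 5; n=6 → 9.
Orbitals: 2 + 5 + 9 = 16. With m_s fixed to +1/2 there is one state per orbital, so 16 states.

16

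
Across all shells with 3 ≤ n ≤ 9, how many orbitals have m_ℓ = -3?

21

For each n in the range, tally the orbitals obeying m_ℓ = -3:
n=4 → 1; n=5 → 2; n=6 → 3; n=7 → 4; n=8 → 5; n=9 → 6.
Total orbitals: 1 + 2 + 3 + 4 + 5 + 6 = 21.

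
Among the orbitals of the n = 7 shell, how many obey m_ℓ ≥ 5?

The (ℓ, m_ℓ) pairs meeting m_ℓ ≥ 5 give: ℓ=5 → 1; ℓ=6 → 2.
Total orbitals: 1 + 2 = 3.

3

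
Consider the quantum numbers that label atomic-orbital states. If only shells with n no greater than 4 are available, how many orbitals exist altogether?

Total orbitals = 1² + 2² + 3² + 4² = 30.

30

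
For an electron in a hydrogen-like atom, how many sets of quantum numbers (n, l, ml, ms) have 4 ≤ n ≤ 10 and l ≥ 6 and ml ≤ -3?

100

Treat each shell separately and count matching orbitals:
n=7 → 4; n=8 → 9; n=9 → 15; n=10 → 22.
Orbitals: 4 + 9 + 15 + 22 = 50. Including both spin states (ms = ±1/2) gives 2 × 50 = 100 states.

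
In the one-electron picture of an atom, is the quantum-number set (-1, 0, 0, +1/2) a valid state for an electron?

Invalid

The principal quantum number must be a positive integer (n ≥ 1), but here n = -1.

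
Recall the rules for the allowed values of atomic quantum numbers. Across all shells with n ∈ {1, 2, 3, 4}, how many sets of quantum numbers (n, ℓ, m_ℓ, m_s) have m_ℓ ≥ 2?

8

Count contributing orbitals for each principal shell:
n=3 → 1; n=4 → 3.
Orbitals: 1 + 3 = 4. Including both spin states (m_s = ±1/2) gives 2 × 4 = 8 states.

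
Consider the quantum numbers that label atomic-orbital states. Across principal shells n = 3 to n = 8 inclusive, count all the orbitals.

Shell n has n² orbitals: 3²=9 + 4²=16 + 5²=25 + 6²=36 + 7²=49 + 8²=64 = 199 orbitals.

199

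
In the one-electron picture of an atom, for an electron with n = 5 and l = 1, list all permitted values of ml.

-1, 0, 1

ml takes every integer from −l to +l. With l = 1 that gives the 3 values -1, 0, 1.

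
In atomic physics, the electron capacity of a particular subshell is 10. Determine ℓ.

ℓ = 2

2(2ℓ+1) = 10 ⇒ 2ℓ+1 = 5 ⇒ ℓ = 2.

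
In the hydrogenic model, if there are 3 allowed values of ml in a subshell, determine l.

ml ranges over 2l+1 integers, so 2l+1 = 3 ⇒ l = 1.

l = 1 (p)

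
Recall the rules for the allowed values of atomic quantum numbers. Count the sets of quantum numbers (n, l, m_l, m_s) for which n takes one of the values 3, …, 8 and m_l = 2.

Count contributing orbitals for each principal shell:
n=3 → 1; n=4 → 2; n=5 → 3; n=6 → 4; n=7 → 5; n=8 → 6.
Orbitals: 1 + 2 + 3 + 4 + 5 + 6 = 21. Including both spin states (m_s = ±1/2) gives 2 × 21 = 42 states.

42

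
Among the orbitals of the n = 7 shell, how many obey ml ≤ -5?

3

With n = 7 the allowed l are 0, 1, …, 6.
Contributions: l=5 → 1; l=6 → 2.
Total orbitals: 1 + 2 = 3.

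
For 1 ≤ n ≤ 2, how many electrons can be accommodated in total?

10

Total orbitals = 1² + 2² = 5. Doubling for spin gives 10 electrons.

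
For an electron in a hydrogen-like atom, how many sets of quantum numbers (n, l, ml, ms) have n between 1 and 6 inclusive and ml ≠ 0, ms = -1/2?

Per-shell orbital counts meeting the constraint:
n=2 → 2; n=3 → 6; n=4 → 12; n=5 → 20; n=6 → 30.
Orbitals: 2 + 6 + 12 + 20 + 30 = 70. With ms fixed to -1/2 there is one state per orbital, so 70 states.

70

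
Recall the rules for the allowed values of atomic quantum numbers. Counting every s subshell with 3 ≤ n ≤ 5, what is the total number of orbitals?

An s subshell (l = 0) exists for every n ≥ 1, so shells n = 3, 4, 5 each contribute one — 3 subshells.
Since each s subshell has 2·0+1 = 1 orbital, the total is 3 × 1 = 3.

3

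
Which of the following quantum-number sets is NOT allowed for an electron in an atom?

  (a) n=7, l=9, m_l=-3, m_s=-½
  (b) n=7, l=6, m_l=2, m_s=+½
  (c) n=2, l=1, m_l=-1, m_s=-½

(a) has l = 9 ≥ n = 7, violating 0 ≤ l ≤ n−1.
The remaining sets (b), (c) satisfy all four rules.

(a)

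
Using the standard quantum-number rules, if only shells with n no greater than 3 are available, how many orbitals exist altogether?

Total orbitals = 1² + 2² + 3² = 14.

14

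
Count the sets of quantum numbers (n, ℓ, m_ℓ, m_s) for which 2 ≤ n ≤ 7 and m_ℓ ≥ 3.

Work shell by shell — for each n, count the (ℓ, m_ℓ) pairs that satisfy m_ℓ ≥ 3:
n=4 → 1; n=5 → 3; n=6 → 6; n=7 → 10.
Orbitals: 1 + 3 + 6 + 10 = 20. Including both spin states (m_s = ±1/2) gives 2 × 20 = 40 states.

40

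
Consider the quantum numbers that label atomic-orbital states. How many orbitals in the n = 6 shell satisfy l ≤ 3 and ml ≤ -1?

Per l-value: l=1 → 1; l=2 → 2; l=3 → 3.
Total orbitals: 1 + 2 + 3 = 6.

6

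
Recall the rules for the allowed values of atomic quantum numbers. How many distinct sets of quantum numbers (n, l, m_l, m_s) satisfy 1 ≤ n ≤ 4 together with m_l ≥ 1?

For each n in the range, tally the orbitals obeying m_l ≥ 1:
n=2 → 1; n=3 → 3; n=4 → 6.
Orbitals: 1 + 3 + 6 = 10. Including both spin states (m_s = ±1/2) gives 2 × 10 = 20 states.

20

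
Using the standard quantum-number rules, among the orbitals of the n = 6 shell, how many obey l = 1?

For n = 6, l ranges over 0 … 5.
Per l-value: l=1 → 3.
Total orbitals: 3.

3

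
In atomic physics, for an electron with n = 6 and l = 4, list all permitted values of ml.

ml takes every integer from −l to +l. With l = 4 that gives the 9 values -4, -3, -2, -1, 0, 1, 2, 3, 4.

-4, -3, -2, -1, 0, 1, 2, 3, 4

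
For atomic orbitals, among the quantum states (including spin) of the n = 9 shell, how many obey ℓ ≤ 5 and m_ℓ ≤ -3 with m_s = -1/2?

For n = 9, ℓ ranges over 0 … 8.
The (ℓ, m_ℓ) pairs meeting ℓ ≤ 5 and m_ℓ ≤ -3 give: ℓ=3 → 1; ℓ=4 → 2; ℓ=5 → 3.
Orbitals: 1 + 2 + 3 = 6. With m_s fixed to a single value there is one state per orbital, giving 6 states.

6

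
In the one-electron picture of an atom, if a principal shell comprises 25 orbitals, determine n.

n = 5

n² = 25 ⇒ n = 5.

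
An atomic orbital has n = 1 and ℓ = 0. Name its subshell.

1s

ℓ = 0 corresponds to the letter 's', so the subshell is 1s.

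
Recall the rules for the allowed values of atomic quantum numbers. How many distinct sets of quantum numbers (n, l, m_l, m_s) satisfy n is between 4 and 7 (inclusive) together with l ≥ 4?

Per-shell orbital counts meeting the constraint:
n=5 → 9; n=6 → 20; n=7 → 33.
Orbitals: 9 + 20 + 33 = 62. Including both spin states (m_s = ±1/2) gives 2 × 62 = 124 states.

124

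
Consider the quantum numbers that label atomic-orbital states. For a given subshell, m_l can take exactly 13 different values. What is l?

l = 6 (i)

m_l ranges over 2l+1 integers, so 2l+1 = 13 ⇒ l = 6.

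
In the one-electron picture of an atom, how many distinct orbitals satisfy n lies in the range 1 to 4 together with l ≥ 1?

26

Per-shell orbital counts meeting the constraint:
n=2 → 3; n=3 → 8; n=4 → 15.
Total orbitals: 3 + 8 + 15 = 26.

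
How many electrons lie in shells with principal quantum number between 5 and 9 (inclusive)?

510

Shell n has n² orbitals: 5²=25 + 6²=36 + 7²=49 + 8²=64 + 9²=81 = 255 orbitals.
Two spin states per orbital: 2 × 255 = 510 electrons.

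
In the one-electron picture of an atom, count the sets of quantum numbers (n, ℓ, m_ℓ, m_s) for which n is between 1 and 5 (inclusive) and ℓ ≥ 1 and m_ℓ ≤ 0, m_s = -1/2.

30

For each n in the range, tally the orbitals obeying ℓ ≥ 1 and m_ℓ ≤ 0:
n=2 → 2; n=3 → 5; n=4 → 9; n=5 → 14.
Orbitals: 2 + 5 + 9 + 14 = 30. With m_s fixed to -1/2 there is one state per orbital, so 30 states.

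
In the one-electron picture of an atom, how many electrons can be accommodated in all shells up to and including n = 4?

60

Total orbitals = 1² + 2² + 3² + 4² = 30. Doubling for spin gives 60 electrons.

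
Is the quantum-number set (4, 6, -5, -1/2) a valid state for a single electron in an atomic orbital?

No

The orbital quantum number must satisfy 0 ≤ l ≤ n−1. With n = 4 the allowed l values are 0, 1, 2, 3, so l = 6 is out of range.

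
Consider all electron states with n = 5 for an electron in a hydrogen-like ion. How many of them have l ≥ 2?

42

The (l, ml) pairs meeting l ≥ 2 give: l=2 → 5; l=3 → 7; l=4 → 9.
Orbitals: 5 + 7 + 9 = 21. Each orbital carries two spin states, so 21 × 2 = 42 states.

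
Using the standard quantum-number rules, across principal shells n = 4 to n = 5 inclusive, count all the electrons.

Shell n has n² orbitals: 4²=16 + 5²=25 = 41 orbitals.
Two spin states per orbital: 2 × 41 = 82 electrons.

82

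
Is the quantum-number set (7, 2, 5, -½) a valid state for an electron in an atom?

The magnetic quantum number must satisfy −ℓ ≤ m_ℓ ≤ ℓ. With ℓ = 2, m_ℓ can only be -2, -1, 0, 1, 2, so m_ℓ = 5 is forbidden.

No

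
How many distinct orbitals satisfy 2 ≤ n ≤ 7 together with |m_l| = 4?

For each n in the range, tally the orbitals obeying |m_l| = 4:
n=5 → 2; n=6 → 4; n=7 → 6.
Total orbitals: 2 + 4 + 6 = 12.

12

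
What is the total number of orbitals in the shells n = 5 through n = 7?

Shell n has n² orbitals: 5²=25 + 6²=36 + 7²=49 = 110 orbitals.

110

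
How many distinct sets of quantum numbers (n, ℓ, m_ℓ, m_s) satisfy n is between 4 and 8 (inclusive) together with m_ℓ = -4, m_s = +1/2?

Treat each shell separately and count matching orbitals:
n=5 → 1; n=6 → 2; n=7 → 3; n=8 → 4.
Orbitals: 1 + 2 + 3 + 4 = 10. With m_s fixed to +1/2 there is one state per orbital, so 10 states.

10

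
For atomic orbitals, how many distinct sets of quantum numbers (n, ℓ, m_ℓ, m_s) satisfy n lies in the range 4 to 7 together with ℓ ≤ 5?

226

Treat each shell separately and count matching orbitals:
n=4 → 16; n=5 → 25; n=6 → 36; n=7 → 36.
Orbitals: 16 + 25 + 36 + 36 = 113. Including both spin states (m_s = ±1/2) gives 2 × 113 = 226 states.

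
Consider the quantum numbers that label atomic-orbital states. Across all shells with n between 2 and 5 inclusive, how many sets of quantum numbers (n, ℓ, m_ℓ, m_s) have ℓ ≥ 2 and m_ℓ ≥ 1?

Count contributing orbitals for each principal shell:
n=3 → 2; n=4 → 5; n=5 → 9.
Orbitals: 2 + 5 + 9 = 16. Including both spin states (m_s = ±1/2) gives 2 × 16 = 32 states.

32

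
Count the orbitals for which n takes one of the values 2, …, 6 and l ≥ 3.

Go shell by shell, enumerating (l, ml) with l ≥ 3:
n=4 → 7; n=5 → 16; n=6 → 27.
Total orbitals: 7 + 16 + 27 = 50.

50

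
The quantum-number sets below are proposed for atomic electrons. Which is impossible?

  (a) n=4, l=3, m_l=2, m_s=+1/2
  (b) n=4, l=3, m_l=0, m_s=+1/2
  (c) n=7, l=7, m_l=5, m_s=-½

(c)

(c) has l = 7 ≥ n = 7, violating 0 ≤ l ≤ n−1.
The remaining sets (a), (b) satisfy all four rules.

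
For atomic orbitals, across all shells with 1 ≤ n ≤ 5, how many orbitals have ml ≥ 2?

Per-shell orbital counts meeting the constraint:
n=3 → 1; n=4 → 3; n=5 → 6.
Total orbitals: 1 + 3 + 6 = 10.

10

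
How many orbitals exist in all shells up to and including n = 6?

Total orbitals = 1² + 2² + 3² + 4² + 5² + 6² = 91.

91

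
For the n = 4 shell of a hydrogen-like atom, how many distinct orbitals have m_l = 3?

1

The n = 4 shell has l = 0 through 3; check each.
Orbitals with m_l = 3, by l: l=3 → 1.
Total orbitals: 1.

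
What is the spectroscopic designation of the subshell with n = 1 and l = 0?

1s

l = 0 corresponds to the letter 's', so the subshell is 1s.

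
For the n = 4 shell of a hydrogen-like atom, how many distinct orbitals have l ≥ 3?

Go through l = 0, …, 3 (the values permitted for n = 4).
Orbitals with l ≥ 3, by l: l=3 → 7.
Total orbitals: 7.

7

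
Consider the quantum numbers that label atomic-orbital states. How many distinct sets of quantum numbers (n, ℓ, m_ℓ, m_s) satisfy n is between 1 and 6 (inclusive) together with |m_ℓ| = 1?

Work shell by shell — for each n, count the (ℓ, m_ℓ) pairs that satisfy |m_ℓ| = 1:
n=2 → 2; n=3 → 4; n=4 → 6; n=5 → 8; n=6 → 10.
Orbitals: 2 + 4 + 6 + 8 + 10 = 30. Including both spin states (m_s = ±1/2) gives 2 × 30 = 60 states.

60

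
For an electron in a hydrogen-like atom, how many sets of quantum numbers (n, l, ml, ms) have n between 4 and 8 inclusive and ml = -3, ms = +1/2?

Per-shell orbital counts meeting the constraint:
n=4 → 1; n=5 → 2; n=6 → 3; n=7 → 4; n=8 → 5.
Orbitals: 1 + 2 + 3 + 4 + 5 = 15. With ms fixed to +1/2 there is one state per orbital, so 15 states.

15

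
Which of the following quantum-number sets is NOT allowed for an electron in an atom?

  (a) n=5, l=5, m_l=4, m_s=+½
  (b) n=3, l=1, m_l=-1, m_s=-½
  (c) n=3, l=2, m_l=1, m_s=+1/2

(a)

(a) has l = 5 ≥ n = 5, violating 0 ≤ l ≤ n−1.
The remaining sets (b), (c) satisfy all four rules.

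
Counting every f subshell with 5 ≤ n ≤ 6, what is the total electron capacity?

An f subshell (l = 3) exists for every n ≥ 4, so shells n = 5, 6 each contribute one — 2 subshells.
Since each f subshell holds 2(2·3+1) = 14 electrons, the total is 2 × 14 = 28.

28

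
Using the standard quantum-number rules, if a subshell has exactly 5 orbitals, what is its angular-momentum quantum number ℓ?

2ℓ+1 = 5 gives ℓ = 2.

ℓ = 2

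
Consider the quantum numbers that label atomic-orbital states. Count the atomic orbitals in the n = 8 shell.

The n = 8 shell contains n² = 8² = 64 orbitals.

64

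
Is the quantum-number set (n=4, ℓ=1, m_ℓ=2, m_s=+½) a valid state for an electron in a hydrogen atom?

Invalid

The magnetic quantum number must satisfy −ℓ ≤ m_ℓ ≤ ℓ. With ℓ = 1, m_ℓ can only be -1, 0, 1, so m_ℓ = 2 is forbidden.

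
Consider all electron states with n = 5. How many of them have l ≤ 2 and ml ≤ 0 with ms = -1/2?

6

For n = 5, l ranges over 0 … 4.
Orbitals with l ≤ 2 and ml ≤ 0, by l: l=0 → 1; l=1 → 2; l=2 → 3.
Orbitals: 1 + 2 + 3 = 6. With ms fixed to a single value there is one state per orbital, giving 6 states.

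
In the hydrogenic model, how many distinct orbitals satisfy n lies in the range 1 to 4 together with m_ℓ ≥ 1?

For each n in the range, tally the orbitals obeying m_ℓ ≥ 1:
n=2 → 1; n=3 → 3; n=4 → 6.
Total orbitals: 1 + 3 + 6 = 10.

10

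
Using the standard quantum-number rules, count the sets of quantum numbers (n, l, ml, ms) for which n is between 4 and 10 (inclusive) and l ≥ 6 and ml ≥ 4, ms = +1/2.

40

Per-shell orbital counts meeting the constraint:
n=7 → 3; n=8 → 7; n=9 → 12; n=10 → 18.
Orbitals: 3 + 7 + 12 + 18 = 40. With ms fixed to +1/2 there is one state per orbital, so 40 states.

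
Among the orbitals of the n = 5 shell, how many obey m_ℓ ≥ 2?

For n = 5, ℓ ranges over 0 … 4.
Per ℓ-value: ℓ=2 → 1; ℓ=3 → 2; ℓ=4 → 3.
Total orbitals: 1 + 2 + 3 = 6.

6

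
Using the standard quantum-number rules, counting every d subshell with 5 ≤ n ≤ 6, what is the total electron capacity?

A d subshell (ℓ = 2) exists for every n ≥ 3, so shells n = 5, 6 each contribute one — 2 subshells.
Since each d subshell holds 2(2·2+1) = 10 electrons, the total is 2 × 10 = 20.

20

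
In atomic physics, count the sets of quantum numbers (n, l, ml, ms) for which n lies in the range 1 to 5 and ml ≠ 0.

80

Per-shell orbital counts meeting the constraint:
n=2 → 2; n=3 → 6; n=4 → 12; n=5 → 20.
Orbitals: 2 + 6 + 12 + 20 = 40. Including both spin states (ms = ±1/2) gives 2 × 40 = 80 states.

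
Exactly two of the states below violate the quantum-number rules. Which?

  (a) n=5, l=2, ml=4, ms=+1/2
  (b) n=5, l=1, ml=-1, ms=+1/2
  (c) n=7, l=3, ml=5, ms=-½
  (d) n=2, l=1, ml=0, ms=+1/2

(a) has |ml| = 4 > l = 2, violating −l ≤ ml ≤ l.
(c) has |ml| = 5 > l = 3, violating −l ≤ ml ≤ l.
The remaining sets (b), (d) satisfy all four rules.

(a) and (c)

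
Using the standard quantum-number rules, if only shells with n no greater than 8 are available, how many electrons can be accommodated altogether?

408

Total orbitals = 1² + 2² + 3² + 4² + 5² + 6² + 7² + 8² = 204. Doubling for spin gives 408 electrons.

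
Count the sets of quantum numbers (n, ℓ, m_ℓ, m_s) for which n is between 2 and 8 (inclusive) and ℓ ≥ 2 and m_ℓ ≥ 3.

70

Work shell by shell — for each n, count the (ℓ, m_ℓ) pairs that satisfy ℓ ≥ 2 and m_ℓ ≥ 3:
n=4 → 1; n=5 → 3; n=6 → 6; n=7 → 10; n=8 → 15.
Orbitals: 1 + 3 + 6 + 10 + 15 = 35. Including both spin states (m_s = ±1/2) gives 2 × 35 = 70 states.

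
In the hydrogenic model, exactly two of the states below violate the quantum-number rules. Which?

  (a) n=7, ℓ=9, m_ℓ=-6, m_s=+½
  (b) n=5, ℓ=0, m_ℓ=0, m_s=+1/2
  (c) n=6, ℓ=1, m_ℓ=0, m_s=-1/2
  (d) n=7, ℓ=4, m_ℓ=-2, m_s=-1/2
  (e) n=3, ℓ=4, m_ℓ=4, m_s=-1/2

(a) has ℓ = 9 ≥ n = 7, violating 0 ≤ ℓ ≤ n−1.
(e) has ℓ = 4 ≥ n = 3, violating 0 ≤ ℓ ≤ n−1.
The remaining sets (b), (c), (d) satisfy all four rules.

(a) and (e)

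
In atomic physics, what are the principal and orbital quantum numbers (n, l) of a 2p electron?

The leading integer gives n = 2; the letter 'p' means l = 1.

n = 2, l = 1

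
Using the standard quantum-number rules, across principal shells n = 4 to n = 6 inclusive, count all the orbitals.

77

Shell n has n² orbitals: 4²=16 + 5²=25 + 6²=36 = 77 orbitals.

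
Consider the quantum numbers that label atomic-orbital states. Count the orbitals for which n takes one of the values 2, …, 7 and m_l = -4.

6

Treat each shell separately and count matching orbitals:
n=5 → 1; n=6 → 2; n=7 → 3.
Total orbitals: 1 + 2 + 3 = 6.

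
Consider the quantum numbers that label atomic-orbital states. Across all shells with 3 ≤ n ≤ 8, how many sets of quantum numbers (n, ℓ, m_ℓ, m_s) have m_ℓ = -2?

42

For each n in the range, tally the orbitals obeying m_ℓ = -2:
n=3 → 1; n=4 → 2; n=5 → 3; n=6 → 4; n=7 → 5; n=8 → 6.
Orbitals: 1 + 2 + 3 + 4 + 5 + 6 = 21. Including both spin states (m_s = ±1/2) gives 2 × 21 = 42 states.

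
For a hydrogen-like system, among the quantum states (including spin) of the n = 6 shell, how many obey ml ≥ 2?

20

For n = 6, l ranges over 0 … 5.
Orbitals with ml ≥ 2, by l: l=2 → 1; l=3 → 2; l=4 → 3; l=5 → 4.
Orbitals: 1 + 2 + 3 + 4 = 10. Each orbital carries two spin states, so 10 × 2 = 20 states.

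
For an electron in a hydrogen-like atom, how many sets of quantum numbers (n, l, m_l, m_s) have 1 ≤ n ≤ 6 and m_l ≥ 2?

40

Work shell by shell — for each n, count the (l, m_l) pairs that satisfy m_l ≥ 2:
n=3 → 1; n=4 → 3; n=5 → 6; n=6 → 10.
Orbitals: 1 + 3 + 6 + 10 = 20. Including both spin states (m_s = ±1/2) gives 2 × 20 = 40 states.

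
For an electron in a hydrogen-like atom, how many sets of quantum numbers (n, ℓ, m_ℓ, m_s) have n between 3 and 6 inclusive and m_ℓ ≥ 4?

8

Go shell by shell, enumerating (ℓ, m_ℓ) with m_ℓ ≥ 4:
n=5 → 1; n=6 → 3.
Orbitals: 1 + 3 = 4. Including both spin states (m_s = ±1/2) gives 2 × 4 = 8 states.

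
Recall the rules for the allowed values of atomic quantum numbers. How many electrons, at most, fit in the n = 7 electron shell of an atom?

98

A shell holds 2n² electrons: 2 × 7² = 2 × 49 = 98.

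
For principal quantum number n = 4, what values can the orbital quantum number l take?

l is an integer with 0 ≤ l ≤ n−1, so for n = 4: l = 0, 1, 2, 3.

0, 1, 2, 3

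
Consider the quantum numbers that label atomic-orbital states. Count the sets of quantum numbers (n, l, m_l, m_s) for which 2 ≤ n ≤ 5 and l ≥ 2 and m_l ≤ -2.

20

Go shell by shell, enumerating (l, m_l) with l ≥ 2 and m_l ≤ -2:
n=3 → 1; n=4 → 3; n=5 → 6.
Orbitals: 1 + 3 + 6 = 10. Including both spin states (m_s = ±1/2) gives 2 × 10 = 20 states.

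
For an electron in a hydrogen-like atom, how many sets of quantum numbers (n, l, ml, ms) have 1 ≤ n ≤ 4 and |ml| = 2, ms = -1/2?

Work shell by shell — for each n, count the (l, ml) pairs that satisfy |ml| = 2:
n=3 → 2; n=4 → 4.
Orbitals: 2 + 4 = 6. With ms fixed to -1/2 there is one state per orbital, so 6 states.

6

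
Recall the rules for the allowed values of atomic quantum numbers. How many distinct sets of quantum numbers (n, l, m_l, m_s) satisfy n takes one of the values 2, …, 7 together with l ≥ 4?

Treat each shell separately and count matching orbitals:
n=5 → 9; n=6 → 20; n=7 → 33.
Orbitals: 9 + 20 + 33 = 62. Including both spin states (m_s = ±1/2) gives 2 × 62 = 124 states.

124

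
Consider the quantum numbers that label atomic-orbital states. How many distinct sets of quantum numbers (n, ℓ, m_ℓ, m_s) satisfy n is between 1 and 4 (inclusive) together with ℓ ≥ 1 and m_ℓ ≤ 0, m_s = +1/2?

Work shell by shell — for each n, count the (ℓ, m_ℓ) pairs that satisfy ℓ ≥ 1 and m_ℓ ≤ 0:
n=2 → 2; n=3 → 5; n=4 → 9.
Orbitals: 2 + 5 + 9 = 16. With m_s fixed to +1/2 there is one state per orbital, so 16 states.

16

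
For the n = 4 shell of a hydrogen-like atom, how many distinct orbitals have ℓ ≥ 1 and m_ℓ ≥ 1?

With n = 4 the allowed ℓ are 0, 1, …, 3.
Orbitals with ℓ ≥ 1 and m_ℓ ≥ 1, by ℓ: ℓ=1 → 1; ℓ=2 → 2; ℓ=3 → 3.
Total orbitals: 1 + 2 + 3 = 6.

6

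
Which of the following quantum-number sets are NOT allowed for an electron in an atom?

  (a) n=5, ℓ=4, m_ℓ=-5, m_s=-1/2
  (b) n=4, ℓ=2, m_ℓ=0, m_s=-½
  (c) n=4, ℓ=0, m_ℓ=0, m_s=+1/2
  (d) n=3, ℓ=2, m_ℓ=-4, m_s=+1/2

(a) has |m_ℓ| = 5 > ℓ = 4, violating −ℓ ≤ m_ℓ ≤ ℓ.
(d) has |m_ℓ| = 4 > ℓ = 2, violating −ℓ ≤ m_ℓ ≤ ℓ.
The remaining sets (b), (c) satisfy all four rules.

(a) and (d)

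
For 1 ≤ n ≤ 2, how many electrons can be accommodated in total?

10

Total orbitals = 1² + 2² = 5. Doubling for spin gives 10 electrons.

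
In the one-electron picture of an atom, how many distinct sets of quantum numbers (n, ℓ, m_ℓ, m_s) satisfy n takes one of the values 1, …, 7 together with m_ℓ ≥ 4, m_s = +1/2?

Treat each shell separately and count matching orbitals:
n=5 → 1; n=6 → 3; n=7 → 6.
Orbitals: 1 + 3 + 6 = 10. With m_s fixed to +1/2 there is one state per orbital, so 10 states.

10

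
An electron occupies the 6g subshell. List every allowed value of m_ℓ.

The 6g subshell has ℓ = 4, and m_ℓ takes every integer from −ℓ to +ℓ. With ℓ = 4 that gives the 9 values -4, -3, -2, -1, 0, 1, 2, 3, 4.

-4, -3, -2, -1, 0, 1, 2, 3, 4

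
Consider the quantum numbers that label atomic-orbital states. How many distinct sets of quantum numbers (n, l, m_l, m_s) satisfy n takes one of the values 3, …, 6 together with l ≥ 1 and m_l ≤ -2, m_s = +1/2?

Treat each shell separately and count matching orbitals:
n=3 → 1; n=4 → 3; n=5 → 6; n=6 → 10.
Orbitals: 1 + 3 + 6 + 10 = 20. With m_s fixed to +1/2 there is one state per orbital, so 20 states.

20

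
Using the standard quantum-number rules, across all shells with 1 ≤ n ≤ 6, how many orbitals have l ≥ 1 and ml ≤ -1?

Treat each shell separately and count matching orbitals:
n=2 → 1; n=3 → 3; n=4 → 6; n=5 → 10; n=6 → 15.
Total orbitals: 1 + 3 + 6 + 10 + 15 = 35.

35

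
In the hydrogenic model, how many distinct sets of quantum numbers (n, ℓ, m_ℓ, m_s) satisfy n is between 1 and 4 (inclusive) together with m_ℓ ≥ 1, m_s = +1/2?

Work shell by shell — for each n, count the (ℓ, m_ℓ) pairs that satisfy m_ℓ ≥ 1:
n=2 → 1; n=3 → 3; n=4 → 6.
Orbitals: 1 + 3 + 6 = 10. With m_s fixed to +1/2 there is one state per orbital, so 10 states.

10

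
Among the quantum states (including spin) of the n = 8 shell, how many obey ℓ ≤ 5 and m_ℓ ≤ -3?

12

With n = 8 the allowed ℓ are 0, 1, …, 7.
Per ℓ-value: ℓ=3 → 1; ℓ=4 → 2; ℓ=5 → 3.
Orbitals: 1 + 2 + 3 = 6. Each orbital carries two spin states, so 6 × 2 = 12 states.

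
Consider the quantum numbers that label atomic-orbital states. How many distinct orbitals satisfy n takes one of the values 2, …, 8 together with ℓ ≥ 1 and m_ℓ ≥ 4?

For each n in the range, tally the orbitals obeying ℓ ≥ 1 and m_ℓ ≥ 4:
n=5 → 1; n=6 → 3; n=7 → 6; n=8 → 10.
Total orbitals: 1 + 3 + 6 + 10 = 20.

20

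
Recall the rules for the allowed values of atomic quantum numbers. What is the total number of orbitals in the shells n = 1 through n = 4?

30

Shell n has n² orbitals: 1²=1 + 2²=4 + 3²=9 + 4²=16 = 30 orbitals.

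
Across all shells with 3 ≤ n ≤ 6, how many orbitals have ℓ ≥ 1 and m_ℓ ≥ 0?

48

Per-shell orbital counts meeting the constraint:
n=3 → 5; n=4 → 9; n=5 → 14; n=6 → 20.
Total orbitals: 5 + 9 + 14 + 20 = 48.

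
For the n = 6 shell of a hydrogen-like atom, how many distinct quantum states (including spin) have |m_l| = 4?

Per l-value: l=4 → 2; l=5 → 2.
Orbitals: 2 + 2 = 4. Each orbital carries two spin states, so 4 × 2 = 8 states.

8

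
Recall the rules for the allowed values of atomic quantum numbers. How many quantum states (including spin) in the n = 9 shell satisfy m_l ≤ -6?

12

The n = 9 shell has l = 0 through 8; check each.
Contributions: l=6 → 1; l=7 → 2; l=8 → 3.
Orbitals: 1 + 2 + 3 = 6. Each orbital carries two spin states, so 6 × 2 = 12 states.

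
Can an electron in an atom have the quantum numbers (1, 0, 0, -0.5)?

Yes

n = 1 is a positive integer. l = 0 satisfies 0 ≤ l ≤ n−1 = 0. m_l = 0 lies in the range −l … +l (here 0). m_s = -1/2 is one of ±1/2.
All four constraints are satisfied.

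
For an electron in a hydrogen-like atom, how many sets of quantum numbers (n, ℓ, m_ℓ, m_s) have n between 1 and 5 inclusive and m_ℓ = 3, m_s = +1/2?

For each n in the range, tally the orbitals obeying m_ℓ = 3:
n=4 → 1; n=5 → 2.
Orbitals: 1 + 2 = 3. With m_s fixed to +1/2 there is one state per orbital, so 3 states.

3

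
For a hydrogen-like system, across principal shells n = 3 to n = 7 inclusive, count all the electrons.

270

Shell n has n² orbitals: 3²=9 + 4²=16 + 5²=25 + 6²=36 + 7²=49 = 135 orbitals.
Two spin states per orbital: 2 × 135 = 270 electrons.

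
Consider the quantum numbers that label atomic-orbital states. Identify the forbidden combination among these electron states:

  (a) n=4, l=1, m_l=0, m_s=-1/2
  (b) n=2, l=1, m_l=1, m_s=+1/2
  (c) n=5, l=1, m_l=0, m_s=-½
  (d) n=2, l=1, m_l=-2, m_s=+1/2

(d)

(d) has |m_l| = 2 > l = 1, violating −l ≤ m_l ≤ l.
The remaining sets (a), (b), (c) satisfy all four rules.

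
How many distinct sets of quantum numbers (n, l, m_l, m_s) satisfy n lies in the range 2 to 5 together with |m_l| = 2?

Per-shell orbital counts meeting the constraint:
n=3 → 2; n=4 → 4; n=5 → 6.
Orbitals: 2 + 4 + 6 = 12. Including both spin states (m_s = ±1/2) gives 2 × 12 = 24 states.

24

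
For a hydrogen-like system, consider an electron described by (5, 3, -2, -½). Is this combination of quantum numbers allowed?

Valid

n = 5 is a positive integer. l = 3 satisfies 0 ≤ l ≤ n−1 = 4. ml = -2 lies in the range −l … +l (here −3 … 3). ms = -1/2 is one of ±1/2.
All four constraints are satisfied.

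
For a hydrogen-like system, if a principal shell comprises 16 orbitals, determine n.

n = 4

n² = 16 ⇒ n = 4.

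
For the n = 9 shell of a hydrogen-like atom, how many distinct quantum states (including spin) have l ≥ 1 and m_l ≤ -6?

Go through l = 0, …, 8 (the values permitted for n = 9).
Orbitals with l ≥ 1 and m_l ≤ -6, by l: l=6 → 1; l=7 → 2; l=8 → 3.
Orbitals: 1 + 2 + 3 = 6. Each orbital carries two spin states, so 6 × 2 = 12 states.

12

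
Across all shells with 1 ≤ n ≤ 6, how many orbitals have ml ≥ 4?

Go shell by shell, enumerating (l, ml) with ml ≥ 4:
n=5 → 1; n=6 → 3.
Total orbitals: 1 + 3 = 4.

4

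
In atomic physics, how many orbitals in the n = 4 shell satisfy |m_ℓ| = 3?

Orbitals with |m_ℓ| = 3, by ℓ: ℓ=3 → 2.
Total orbitals: 2.

2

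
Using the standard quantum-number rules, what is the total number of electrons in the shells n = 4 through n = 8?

Shell n has n² orbitals: 4²=16 + 5²=25 + 6²=36 + 7²=49 + 8²=64 = 190 orbitals.
Two spin states per orbital: 2 × 190 = 380 electrons.

380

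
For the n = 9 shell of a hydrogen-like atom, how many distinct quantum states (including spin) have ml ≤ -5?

20

With n = 9 the allowed l are 0, 1, …, 8.
Orbitals with ml ≤ -5, by l: l=5 → 1; l=6 → 2; l=7 → 3; l=8 → 4.
Orbitals: 1 + 2 + 3 + 4 = 10. Each orbital carries two spin states, so 10 × 2 = 20 states.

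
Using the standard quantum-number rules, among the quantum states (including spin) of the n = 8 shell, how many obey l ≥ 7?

30

The n = 8 shell has l = 0 through 7; check each.
Contributions: l=7 → 15.
Orbitals: 15. Each orbital carries two spin states, so 15 × 2 = 30 states.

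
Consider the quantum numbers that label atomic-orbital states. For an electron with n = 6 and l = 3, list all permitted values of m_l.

m_l takes every integer from −l to +l. With l = 3 that gives the 7 values -3, -2, -1, 0, 1, 2, 3.

-3, -2, -1, 0, 1, 2, 3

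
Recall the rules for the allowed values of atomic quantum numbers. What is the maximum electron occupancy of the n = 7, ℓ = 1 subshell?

6

A subshell with ℓ = 1 has 2ℓ+1 = 3 orbitals, each holding 2 electrons (spin ±1/2), so 3 × 2 = 6.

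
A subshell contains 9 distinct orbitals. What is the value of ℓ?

ℓ = 4 (g)

2ℓ+1 = 9 gives ℓ = 4.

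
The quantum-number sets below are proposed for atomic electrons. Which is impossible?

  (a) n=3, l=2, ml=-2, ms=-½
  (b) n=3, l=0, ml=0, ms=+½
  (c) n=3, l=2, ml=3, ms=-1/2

(c) has |ml| = 3 > l = 2, violating −l ≤ ml ≤ l.
The remaining sets (a), (b) satisfy all four rules.

(c)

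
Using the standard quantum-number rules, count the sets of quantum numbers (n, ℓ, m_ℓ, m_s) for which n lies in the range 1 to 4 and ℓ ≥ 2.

Count contributing orbitals for each principal shell:
n=3 → 5; n=4 → 12.
Orbitals: 5 + 12 = 17. Including both spin states (m_s = ±1/2) gives 2 × 17 = 34 states.

34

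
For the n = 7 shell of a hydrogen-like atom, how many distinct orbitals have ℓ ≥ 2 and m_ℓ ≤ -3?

10

For n = 7, ℓ ranges over 0 … 6.
Orbitals with ℓ ≥ 2 and m_ℓ ≤ -3, by ℓ: ℓ=3 → 1; ℓ=4 → 2; ℓ=5 → 3; ℓ=6 → 4.
Total orbitals: 1 + 2 + 3 + 4 = 10.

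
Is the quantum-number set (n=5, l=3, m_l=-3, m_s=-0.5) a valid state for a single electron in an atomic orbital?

Yes

n = 5 is a positive integer. l = 3 satisfies 0 ≤ l ≤ n−1 = 4. m_l = -3 lies in the range −l … +l (here −3 … 3). m_s = -1/2 is one of ±1/2.
All four constraints are satisfied.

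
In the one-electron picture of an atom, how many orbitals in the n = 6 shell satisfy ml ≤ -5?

The n = 6 shell has l = 0 through 5; check each.
The (l, ml) pairs meeting ml ≤ -5 give: l=5 → 1.
Total orbitals: 1.

1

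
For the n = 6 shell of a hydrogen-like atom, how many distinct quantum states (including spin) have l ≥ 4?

40

For n = 6, l ranges over 0 … 5.
Per l-value: l=4 → 9; l=5 → 11.
Orbitals: 9 + 11 = 20. Each orbital carries two spin states, so 20 × 2 = 40 states.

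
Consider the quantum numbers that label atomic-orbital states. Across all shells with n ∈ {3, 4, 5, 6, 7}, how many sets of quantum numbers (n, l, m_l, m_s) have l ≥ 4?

124

Per-shell orbital counts meeting the constraint:
n=5 → 9; n=6 → 20; n=7 → 33.
Orbitals: 9 + 20 + 33 = 62. Including both spin states (m_s = ±1/2) gives 2 × 62 = 124 states.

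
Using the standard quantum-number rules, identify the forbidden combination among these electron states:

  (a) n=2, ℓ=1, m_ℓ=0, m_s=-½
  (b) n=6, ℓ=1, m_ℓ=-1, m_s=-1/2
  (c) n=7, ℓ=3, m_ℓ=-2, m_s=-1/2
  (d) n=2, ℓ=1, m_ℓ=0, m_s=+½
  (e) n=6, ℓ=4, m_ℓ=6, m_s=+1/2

(e)

(e) has |m_ℓ| = 6 > ℓ = 4, violating −ℓ ≤ m_ℓ ≤ ℓ.
The remaining sets (a), (b), (c), (d) satisfy all four rules.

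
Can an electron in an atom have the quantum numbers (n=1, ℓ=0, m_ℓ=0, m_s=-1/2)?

n = 1 is a positive integer. ℓ = 0 satisfies 0 ≤ ℓ ≤ n−1 = 0. m_ℓ = 0 lies in the range −ℓ … +ℓ (here 0). m_s = -1/2 is one of ±1/2.
All four constraints are satisfied.

Allowed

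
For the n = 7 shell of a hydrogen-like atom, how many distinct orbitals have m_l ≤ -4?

The n = 7 shell has l = 0 through 6; check each.
Orbitals with m_l ≤ -4, by l: l=4 → 1; l=5 → 2; l=6 → 3.
Total orbitals: 1 + 2 + 3 = 6.

6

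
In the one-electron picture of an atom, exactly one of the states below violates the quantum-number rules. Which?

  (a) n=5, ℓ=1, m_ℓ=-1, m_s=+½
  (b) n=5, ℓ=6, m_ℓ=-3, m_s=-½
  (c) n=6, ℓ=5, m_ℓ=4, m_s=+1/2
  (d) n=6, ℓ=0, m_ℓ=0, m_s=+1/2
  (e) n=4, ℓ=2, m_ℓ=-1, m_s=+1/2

(b)

(b) has ℓ = 6 ≥ n = 5, violating 0 ≤ ℓ ≤ n−1.
The remaining sets (a), (c), (d), (e) satisfy all four rules.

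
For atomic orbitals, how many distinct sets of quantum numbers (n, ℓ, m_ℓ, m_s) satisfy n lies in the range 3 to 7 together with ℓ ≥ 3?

180

Count contributing orbitals for each principal shell:
n=4 → 7; n=5 → 16; n=6 → 27; n=7 → 40.
Orbitals: 7 + 16 + 27 + 40 = 90. Including both spin states (m_s = ±1/2) gives 2 × 90 = 180 states.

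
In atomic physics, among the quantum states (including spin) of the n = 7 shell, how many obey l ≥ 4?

Go through l = 0, …, 6 (the values permitted for n = 7).
Per l-value: l=4 → 9; l=5 → 11; l=6 → 13.
Orbitals: 9 + 11 + 13 = 33. Each orbital carries two spin states, so 33 × 2 = 66 states.

66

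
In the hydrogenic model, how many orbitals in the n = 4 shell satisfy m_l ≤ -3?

Contributions: l=3 → 1.
Total orbitals: 1.

1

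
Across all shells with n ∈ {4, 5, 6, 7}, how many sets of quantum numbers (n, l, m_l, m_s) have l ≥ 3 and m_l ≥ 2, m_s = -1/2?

30

Go shell by shell, enumerating (l, m_l) with l ≥ 3 and m_l ≥ 2:
n=4 → 2; n=5 → 5; n=6 → 9; n=7 → 14.
Orbitals: 2 + 5 + 9 + 14 = 30. With m_s fixed to -1/2 there is one state per orbital, so 30 states.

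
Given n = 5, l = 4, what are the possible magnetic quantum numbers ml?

-4, -3, -2, -1, 0, 1, 2, 3, 4

ml takes every integer from −l to +l. With l = 4 that gives the 9 values -4, -3, -2, -1, 0, 1, 2, 3, 4.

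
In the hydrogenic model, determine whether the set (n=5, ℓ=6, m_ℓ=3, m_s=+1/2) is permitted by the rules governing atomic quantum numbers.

The orbital quantum number must satisfy 0 ≤ ℓ ≤ n−1. With n = 5 the allowed ℓ values are 0, 1, 2, 3, 4, so ℓ = 6 is out of range.

Invalid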